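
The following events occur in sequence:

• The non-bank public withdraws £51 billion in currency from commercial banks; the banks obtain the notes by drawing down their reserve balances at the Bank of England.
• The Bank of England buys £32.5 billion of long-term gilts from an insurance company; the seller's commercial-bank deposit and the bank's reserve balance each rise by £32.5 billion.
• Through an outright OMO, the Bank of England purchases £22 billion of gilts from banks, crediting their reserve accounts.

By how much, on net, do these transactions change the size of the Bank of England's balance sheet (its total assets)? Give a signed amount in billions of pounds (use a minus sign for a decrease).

+£54.5 billion

Bank of England balance sheet:
  Assets:      Securities +£54.5B
  Liabilities: Bank reserves +£3.5B, Currency in circulation +£51B
Change in total Bank of England assets = +£54.5 billion.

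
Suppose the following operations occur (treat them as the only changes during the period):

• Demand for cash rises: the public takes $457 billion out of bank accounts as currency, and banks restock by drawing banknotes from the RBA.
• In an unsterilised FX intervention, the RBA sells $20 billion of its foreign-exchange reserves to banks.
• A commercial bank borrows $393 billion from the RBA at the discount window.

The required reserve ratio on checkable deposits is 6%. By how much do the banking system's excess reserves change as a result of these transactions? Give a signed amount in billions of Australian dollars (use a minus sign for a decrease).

Currency withdrawal $457 billion: reserves −$457B, deposits −$457B.
FX sale $20 billion: reserves −$20B, deposits 0.
Discount-window loan $393 billion: reserves +$393B, deposits 0.
Totals: Δreserves = −$84B, Δdeposits = −$457B.
Δrequired reserves = 6% × −$457B = −$27.42B.
Δexcess reserves = Δreserves − Δrequired = −$84B − (−$27.42B) = -$56.58 billion.

-$56.58 billion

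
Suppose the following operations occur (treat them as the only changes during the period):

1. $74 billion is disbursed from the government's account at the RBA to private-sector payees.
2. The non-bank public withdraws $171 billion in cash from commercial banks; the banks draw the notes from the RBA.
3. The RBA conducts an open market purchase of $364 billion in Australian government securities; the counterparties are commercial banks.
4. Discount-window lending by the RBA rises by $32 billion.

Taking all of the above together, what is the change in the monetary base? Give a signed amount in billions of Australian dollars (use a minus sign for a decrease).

RBA balance sheet:
  Assets:      Securities +$364B, Loans to banks +$32B
  Liabilities: Bank reserves +$299B, Currency in circulation +$171B, Government deposits −$74B
Commercial banking system:
  Assets:      Reserves at CB +$299B, Securities −$364B
  Liabilities: Checkable deposits −$97B, Borrowings from CB +$32B
Monetary base = currency + reserves: +$171B + (+$299B) = +$470 billion.

+$470 billion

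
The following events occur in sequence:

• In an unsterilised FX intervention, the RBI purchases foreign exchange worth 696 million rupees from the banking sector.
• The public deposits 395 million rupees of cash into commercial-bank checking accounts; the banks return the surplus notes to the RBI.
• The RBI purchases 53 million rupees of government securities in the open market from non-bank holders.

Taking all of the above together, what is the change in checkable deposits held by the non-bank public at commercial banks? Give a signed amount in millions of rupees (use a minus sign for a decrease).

RBI balance sheet:
  Assets:      Securities +53M, Foreign assets +696M
  Liabilities: Bank reserves +1144M, Currency in circulation −395M
Commercial banking system:
  Assets:      Reserves at CB +1144M, Foreign assets −696M
  Liabilities: Checkable deposits +448M
So the change in checkable deposits held by the non-bank public at commercial banks is +448 million.

+448 million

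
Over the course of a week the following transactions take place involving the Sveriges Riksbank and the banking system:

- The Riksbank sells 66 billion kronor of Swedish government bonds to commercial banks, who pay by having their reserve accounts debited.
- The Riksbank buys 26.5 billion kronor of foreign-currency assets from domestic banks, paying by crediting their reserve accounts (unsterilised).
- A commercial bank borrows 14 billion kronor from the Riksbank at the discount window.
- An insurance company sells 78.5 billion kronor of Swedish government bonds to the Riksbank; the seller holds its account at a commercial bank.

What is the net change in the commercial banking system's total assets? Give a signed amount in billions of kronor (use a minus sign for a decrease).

OMO sale (to banks) 66 billion kronor: just an asset swap on bank balance sheets → 0.
FX purchase 26.5 billion kronor: just an asset swap on bank balance sheets → 0.
Discount-window loan 14 billion kronor: bank balance sheets expand → +14B.
Asset purchase (from non-banks) 78.5 billion kronor: bank balance sheets expand → +78.5B.
Net: 0 + 0 + 14 + 78.5 = +92.5 billion.

+92.5 billion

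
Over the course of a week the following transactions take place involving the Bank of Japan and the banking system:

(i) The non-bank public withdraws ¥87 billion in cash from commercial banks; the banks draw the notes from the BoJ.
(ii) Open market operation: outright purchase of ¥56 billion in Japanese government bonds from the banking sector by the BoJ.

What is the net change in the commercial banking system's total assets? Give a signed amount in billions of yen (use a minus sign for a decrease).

BoJ balance sheet:
  Assets:      Securities +¥56B
  Liabilities: Bank reserves −¥31B, Currency in circulation +¥87B
Commercial banking system:
  Assets:      Reserves at CB −¥31B, Securities −¥56B
  Liabilities: Checkable deposits −¥87B
Change in total bank assets = -¥87 billion.

-¥87 billion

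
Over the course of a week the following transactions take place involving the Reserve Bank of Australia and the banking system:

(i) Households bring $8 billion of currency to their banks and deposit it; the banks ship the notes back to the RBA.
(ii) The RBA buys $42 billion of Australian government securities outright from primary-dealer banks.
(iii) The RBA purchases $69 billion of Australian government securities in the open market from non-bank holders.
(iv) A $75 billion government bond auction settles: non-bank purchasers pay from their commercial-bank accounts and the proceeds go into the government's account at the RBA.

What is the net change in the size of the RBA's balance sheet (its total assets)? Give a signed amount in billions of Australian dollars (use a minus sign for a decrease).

Currency deposit $8 billion: only the composition of liabilities changes → 0.
OMO purchase (from banks) $42 billion: an RBA asset is acquired → +$42B.
Asset purchase (from non-banks) $69 billion: an RBA asset is acquired → +$69B.
Government account inflow $75 billion: only the composition of liabilities changes → 0.
Net: 0 + 42 + 69 + 0 = +$111 billion.

+$111 billion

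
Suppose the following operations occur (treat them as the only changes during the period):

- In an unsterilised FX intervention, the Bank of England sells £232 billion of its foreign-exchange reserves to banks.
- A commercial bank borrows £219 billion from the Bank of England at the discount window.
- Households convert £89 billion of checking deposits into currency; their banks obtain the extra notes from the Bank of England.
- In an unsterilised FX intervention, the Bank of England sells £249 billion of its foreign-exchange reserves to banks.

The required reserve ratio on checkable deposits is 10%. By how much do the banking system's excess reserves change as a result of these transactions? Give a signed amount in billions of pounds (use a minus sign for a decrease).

-£342.1 billion

FX sale £232 billion: reserves −£232B, deposits 0.
Discount-window loan £219 billion: reserves +£219B, deposits 0.
Currency withdrawal £89 billion: reserves −£89B, deposits −£89B.
FX sale £249 billion: reserves −£249B, deposits 0.
Totals: Δreserves = −£351B, Δdeposits = −£89B.
Δrequired reserves = 10% × −£89B = −£8.9B.
Δexcess reserves = Δreserves − Δrequired = −£351B − (−£8.9B) = -£342.1 billion.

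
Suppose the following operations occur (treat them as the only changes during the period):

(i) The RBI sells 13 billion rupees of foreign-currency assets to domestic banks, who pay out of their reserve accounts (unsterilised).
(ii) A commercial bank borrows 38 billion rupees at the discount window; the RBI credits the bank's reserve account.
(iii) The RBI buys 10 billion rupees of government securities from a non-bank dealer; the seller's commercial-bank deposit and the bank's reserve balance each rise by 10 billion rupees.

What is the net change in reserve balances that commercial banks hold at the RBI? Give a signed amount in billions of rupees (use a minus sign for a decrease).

RBI balance sheet:
  Assets:      Securities +10B, Loans to banks +38B, Foreign assets −13B
  Liabilities: Bank reserves +35B
Commercial banking system:
  Assets:      Reserves at CB +35B, Foreign assets +13B
  Liabilities: Checkable deposits +10B, Borrowings from CB +38B
So the change in reserve balances that commercial banks hold at the RBI is +35 billion.

+35 billion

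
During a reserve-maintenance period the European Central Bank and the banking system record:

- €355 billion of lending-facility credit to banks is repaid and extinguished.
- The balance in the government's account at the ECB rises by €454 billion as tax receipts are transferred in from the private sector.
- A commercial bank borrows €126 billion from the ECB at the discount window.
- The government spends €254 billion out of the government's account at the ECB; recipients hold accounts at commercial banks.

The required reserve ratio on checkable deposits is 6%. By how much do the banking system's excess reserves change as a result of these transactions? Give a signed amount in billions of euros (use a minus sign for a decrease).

-€417 billion

Discount-window repayment €355 billion: reserves −€355B, deposits 0.
Government account inflow €454 billion: reserves −€454B, deposits −€454B.
Discount-window loan €126 billion: reserves +€126B, deposits 0.
Government spending €254 billion: reserves +€254B, deposits +€254B.
Totals: Δreserves = −€429B, Δdeposits = −€200B.
Δrequired reserves = 6% × −€200B = −€12B.
Δexcess reserves = Δreserves − Δrequired = −€429B − (−€12B) = -€417 billion.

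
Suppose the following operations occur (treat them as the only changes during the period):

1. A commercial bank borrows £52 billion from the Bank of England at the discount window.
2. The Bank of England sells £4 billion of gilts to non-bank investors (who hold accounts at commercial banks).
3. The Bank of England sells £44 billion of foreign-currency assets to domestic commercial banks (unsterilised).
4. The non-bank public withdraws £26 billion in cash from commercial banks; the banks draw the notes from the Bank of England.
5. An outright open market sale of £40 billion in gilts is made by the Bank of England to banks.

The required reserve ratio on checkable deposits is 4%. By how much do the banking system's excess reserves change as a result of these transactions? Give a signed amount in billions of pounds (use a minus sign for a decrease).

-£60.8 billion

Discount-window loan £52 billion: reserves +£52B, deposits 0.
Asset sale (to non-banks) £4 billion: reserves −£4B, deposits −£4B.
FX sale £44 billion: reserves −£44B, deposits 0.
Currency withdrawal £26 billion: reserves −£26B, deposits −£26B.
OMO sale (to banks) £40 billion: reserves −£40B, deposits 0.
Totals: Δreserves = −£62B, Δdeposits = −£30B.
Δrequired reserves = 4% × −£30B = −£1.2B.
Δexcess reserves = Δreserves − Δrequired = −£62B − (−£1.2B) = -£60.8 billion.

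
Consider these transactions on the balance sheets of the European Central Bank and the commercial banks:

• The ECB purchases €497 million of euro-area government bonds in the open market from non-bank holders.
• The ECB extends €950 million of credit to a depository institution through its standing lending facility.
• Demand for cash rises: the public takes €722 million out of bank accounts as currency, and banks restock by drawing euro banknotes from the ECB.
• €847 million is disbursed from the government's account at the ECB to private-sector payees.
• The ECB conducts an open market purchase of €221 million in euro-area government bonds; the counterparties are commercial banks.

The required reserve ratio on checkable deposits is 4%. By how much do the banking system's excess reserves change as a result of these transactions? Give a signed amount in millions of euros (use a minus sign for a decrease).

Asset purchase (from non-banks) €497 million: reserves +€497M, deposits +€497M.
Discount-window loan €950 million: reserves +€950M, deposits 0.
Currency withdrawal €722 million: reserves −€722M, deposits −€722M.
Government spending €847 million: reserves +€847M, deposits +€847M.
OMO purchase (from banks) €221 million: reserves +€221M, deposits 0.
Totals: Δreserves = +€1793M, Δdeposits = +€622M.
Δrequired reserves = 4% × +€622M = +€24.88M.
Δexcess reserves = Δreserves − Δrequired = +€1793M − (+€24.88M) = +€1768.12 million.

+€1768.12 million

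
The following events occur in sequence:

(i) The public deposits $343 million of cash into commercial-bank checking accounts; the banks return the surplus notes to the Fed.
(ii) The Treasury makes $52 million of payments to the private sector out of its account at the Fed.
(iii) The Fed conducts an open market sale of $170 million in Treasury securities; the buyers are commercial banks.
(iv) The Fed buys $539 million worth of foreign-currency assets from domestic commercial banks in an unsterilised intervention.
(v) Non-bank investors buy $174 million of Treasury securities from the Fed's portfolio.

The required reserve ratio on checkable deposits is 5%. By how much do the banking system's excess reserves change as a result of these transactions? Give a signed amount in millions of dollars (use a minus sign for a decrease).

Currency deposit $343 million: reserves +$343M, deposits +$343M.
Government spending $52 million: reserves +$52M, deposits +$52M.
OMO sale (to banks) $170 million: reserves −$170M, deposits 0.
FX purchase $539 million: reserves +$539M, deposits 0.
Asset sale (to non-banks) $174 million: reserves −$174M, deposits −$174M.
Totals: Δreserves = +$590M, Δdeposits = +$221M.
Δrequired reserves = 5% × +$221M = +$11.05M.
Δexcess reserves = Δreserves − Δrequired = +$590M − (+$11.05M) = +$578.95 million.

+$578.95 million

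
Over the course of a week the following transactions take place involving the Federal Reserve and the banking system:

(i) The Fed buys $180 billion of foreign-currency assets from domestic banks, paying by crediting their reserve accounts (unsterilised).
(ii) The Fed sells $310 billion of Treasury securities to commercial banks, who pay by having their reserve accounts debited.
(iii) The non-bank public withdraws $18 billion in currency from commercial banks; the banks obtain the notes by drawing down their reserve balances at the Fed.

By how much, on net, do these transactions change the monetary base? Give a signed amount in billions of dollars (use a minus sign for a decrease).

-$130 billion

Fed balance sheet:
  Assets:      Securities −$310B, Foreign assets +$180B
  Liabilities: Bank reserves −$148B, Currency in circulation +$18B
Commercial banking system:
  Assets:      Reserves at CB −$148B, Securities +$310B, Foreign assets −$180B
  Liabilities: Checkable deposits −$18B
Monetary base = currency + reserves: +$18B + (−$148B) = -$130 billion.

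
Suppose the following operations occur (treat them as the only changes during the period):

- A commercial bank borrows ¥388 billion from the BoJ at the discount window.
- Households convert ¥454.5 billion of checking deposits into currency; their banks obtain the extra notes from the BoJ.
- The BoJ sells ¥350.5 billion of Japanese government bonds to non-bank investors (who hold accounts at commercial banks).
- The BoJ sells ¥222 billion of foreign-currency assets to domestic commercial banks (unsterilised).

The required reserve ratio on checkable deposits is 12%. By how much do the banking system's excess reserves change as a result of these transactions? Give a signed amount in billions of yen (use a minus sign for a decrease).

-¥542.4 billion

Discount-window loan ¥388 billion: reserves +¥388B, deposits 0.
Currency withdrawal ¥454.5 billion: reserves −¥454.5B, deposits −¥454.5B.
Asset sale (to non-banks) ¥350.5 billion: reserves −¥350.5B, deposits −¥350.5B.
FX sale ¥222 billion: reserves −¥222B, deposits 0.
Totals: Δreserves = −¥639B, Δdeposits = −¥805B.
Δrequired reserves = 12% × −¥805B = −¥96.6B.
Δexcess reserves = Δreserves − Δrequired = −¥639B − (−¥96.6B) = -¥542.4 billion.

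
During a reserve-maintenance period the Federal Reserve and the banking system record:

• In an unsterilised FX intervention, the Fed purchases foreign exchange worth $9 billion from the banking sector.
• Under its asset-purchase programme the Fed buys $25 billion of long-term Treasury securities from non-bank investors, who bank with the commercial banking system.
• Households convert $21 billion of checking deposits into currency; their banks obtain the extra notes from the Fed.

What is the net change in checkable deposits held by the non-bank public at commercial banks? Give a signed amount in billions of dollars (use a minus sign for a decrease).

+$4 billion

FX purchase $9 billion: the counterparty is a bank, so public deposits are unchanged → 0.
Asset purchase (from non-banks) $25 billion: non-bank counterparties' bank balances rise → +$25B.
Currency withdrawal $21 billion: non-bank counterparties' bank balances fall → −$21B.
Net: 0 + 25 − 21 = +$4 billion.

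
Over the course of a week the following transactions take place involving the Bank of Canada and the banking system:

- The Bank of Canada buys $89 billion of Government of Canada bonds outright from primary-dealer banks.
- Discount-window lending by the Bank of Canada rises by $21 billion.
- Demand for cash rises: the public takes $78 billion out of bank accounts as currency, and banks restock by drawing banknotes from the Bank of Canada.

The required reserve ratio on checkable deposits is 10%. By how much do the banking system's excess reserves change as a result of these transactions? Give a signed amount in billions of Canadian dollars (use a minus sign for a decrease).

OMO purchase (from banks) $89 billion: reserves +$89B, deposits 0.
Discount-window loan $21 billion: reserves +$21B, deposits 0.
Currency withdrawal $78 billion: reserves −$78B, deposits −$78B.
Totals: Δreserves = +$32B, Δdeposits = −$78B.
Δrequired reserves = 10% × −$78B = −$7.8B.
Δexcess reserves = Δreserves − Δrequired = +$32B − (−$7.8B) = +$39.8 billion.

+$39.8 billion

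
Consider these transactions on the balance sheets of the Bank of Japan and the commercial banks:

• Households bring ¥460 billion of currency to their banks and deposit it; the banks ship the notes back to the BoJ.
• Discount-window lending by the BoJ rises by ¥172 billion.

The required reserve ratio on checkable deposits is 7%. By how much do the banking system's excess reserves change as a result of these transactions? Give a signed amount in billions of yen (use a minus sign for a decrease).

+¥599.8 billion

Currency deposit ¥460 billion: reserves +¥460B, deposits +¥460B.
Discount-window loan ¥172 billion: reserves +¥172B, deposits 0.
Totals: Δreserves = +¥632B, Δdeposits = +¥460B.
Δrequired reserves = 7% × +¥460B = +¥32.2B.
Δexcess reserves = Δreserves − Δrequired = +¥632B − (+¥32.2B) = +¥599.8 billion.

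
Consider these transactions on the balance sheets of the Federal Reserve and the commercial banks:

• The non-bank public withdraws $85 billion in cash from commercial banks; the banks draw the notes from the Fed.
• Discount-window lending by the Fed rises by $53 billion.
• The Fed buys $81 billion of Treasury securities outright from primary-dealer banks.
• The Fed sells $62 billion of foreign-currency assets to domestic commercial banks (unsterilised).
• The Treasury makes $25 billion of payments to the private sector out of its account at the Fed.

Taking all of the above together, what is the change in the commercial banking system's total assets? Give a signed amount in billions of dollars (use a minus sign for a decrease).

Currency withdrawal $85 billion: bank balance sheets shrink → −$85B.
Discount-window loan $53 billion: bank balance sheets expand → +$53B.
OMO purchase (from banks) $81 billion: just an asset swap on bank balance sheets → 0.
FX sale $62 billion: just an asset swap on bank balance sheets → 0.
Government spending $25 billion: bank balance sheets expand → +$25B.
Net: −85 + 53 + 0 + 0 + 25 = -$7 billion.

-$7 billion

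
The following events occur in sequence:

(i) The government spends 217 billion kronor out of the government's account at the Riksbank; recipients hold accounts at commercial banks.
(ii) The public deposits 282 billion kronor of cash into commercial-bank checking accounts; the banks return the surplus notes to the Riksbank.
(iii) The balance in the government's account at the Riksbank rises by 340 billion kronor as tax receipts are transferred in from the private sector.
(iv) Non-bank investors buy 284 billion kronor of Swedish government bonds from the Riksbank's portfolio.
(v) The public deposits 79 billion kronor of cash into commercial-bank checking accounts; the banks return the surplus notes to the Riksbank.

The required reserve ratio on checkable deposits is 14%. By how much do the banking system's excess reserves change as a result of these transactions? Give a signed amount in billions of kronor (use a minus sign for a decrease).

Government spending 217 billion kronor: reserves +217B, deposits +217B.
Currency deposit 282 billion kronor: reserves +282B, deposits +282B.
Government account inflow 340 billion kronor: reserves −340B, deposits −340B.
Asset sale (to non-banks) 284 billion kronor: reserves −284B, deposits −284B.
Currency deposit 79 billion kronor: reserves +79B, deposits +79B.
Totals: Δreserves = −46B, Δdeposits = −46B.
Δrequired reserves = 14% × −46B = −6.44B.
Δexcess reserves = Δreserves − Δrequired = −46B − (−6.44B) = -39.56 billion.

-39.56 billion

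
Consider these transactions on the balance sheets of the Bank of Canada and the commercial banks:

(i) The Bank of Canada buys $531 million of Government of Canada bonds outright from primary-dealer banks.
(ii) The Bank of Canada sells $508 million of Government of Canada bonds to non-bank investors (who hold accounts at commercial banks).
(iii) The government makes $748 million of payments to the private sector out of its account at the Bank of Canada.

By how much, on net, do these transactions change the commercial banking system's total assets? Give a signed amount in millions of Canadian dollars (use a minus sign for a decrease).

Bank of Canada balance sheet:
  Assets:      Securities +$23M
  Liabilities: Bank reserves +$771M, Government deposits −$748M
Commercial banking system:
  Assets:      Reserves at CB +$771M, Securities −$531M
  Liabilities: Checkable deposits +$240M
Change in total bank assets = +$240 million.

+$240 million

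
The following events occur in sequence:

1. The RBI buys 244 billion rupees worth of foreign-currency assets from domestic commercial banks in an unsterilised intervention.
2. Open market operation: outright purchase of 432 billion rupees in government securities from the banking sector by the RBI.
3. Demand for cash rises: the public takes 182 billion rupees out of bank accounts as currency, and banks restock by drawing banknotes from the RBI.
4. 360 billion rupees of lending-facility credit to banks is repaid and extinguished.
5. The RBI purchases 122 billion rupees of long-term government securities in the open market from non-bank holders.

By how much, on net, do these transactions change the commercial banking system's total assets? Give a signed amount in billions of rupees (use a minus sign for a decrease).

FX purchase 244 billion rupees: just an asset swap on bank balance sheets → 0.
OMO purchase (from banks) 432 billion rupees: just an asset swap on bank balance sheets → 0.
Currency withdrawal 182 billion rupees: bank balance sheets shrink → −182B.
Discount-window repayment 360 billion rupees: bank balance sheets shrink → −360B.
Asset purchase (from non-banks) 122 billion rupees: bank balance sheets expand → +122B.
Net: 0 + 0 − 182 − 360 + 122 = -420 billion.

-420 billion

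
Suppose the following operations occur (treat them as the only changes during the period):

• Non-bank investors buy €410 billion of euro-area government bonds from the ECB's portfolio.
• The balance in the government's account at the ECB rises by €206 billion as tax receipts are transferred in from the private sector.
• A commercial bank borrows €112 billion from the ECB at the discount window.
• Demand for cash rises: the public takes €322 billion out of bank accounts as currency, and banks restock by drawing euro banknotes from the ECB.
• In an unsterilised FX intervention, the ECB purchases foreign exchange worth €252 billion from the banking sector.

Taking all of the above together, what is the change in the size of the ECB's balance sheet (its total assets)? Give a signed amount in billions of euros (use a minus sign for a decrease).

ECB balance sheet:
  Assets:      Securities −€410B, Loans to banks +€112B, Foreign assets +€252B
  Liabilities: Bank reserves −€574B, Currency in circulation +€322B, Government deposits +€206B
Commercial banking system:
  Assets:      Reserves at CB −€574B, Foreign assets −€252B
  Liabilities: Checkable deposits −€938B, Borrowings from CB +€112B
Change in total ECB assets = -€46 billion.

-€46 billion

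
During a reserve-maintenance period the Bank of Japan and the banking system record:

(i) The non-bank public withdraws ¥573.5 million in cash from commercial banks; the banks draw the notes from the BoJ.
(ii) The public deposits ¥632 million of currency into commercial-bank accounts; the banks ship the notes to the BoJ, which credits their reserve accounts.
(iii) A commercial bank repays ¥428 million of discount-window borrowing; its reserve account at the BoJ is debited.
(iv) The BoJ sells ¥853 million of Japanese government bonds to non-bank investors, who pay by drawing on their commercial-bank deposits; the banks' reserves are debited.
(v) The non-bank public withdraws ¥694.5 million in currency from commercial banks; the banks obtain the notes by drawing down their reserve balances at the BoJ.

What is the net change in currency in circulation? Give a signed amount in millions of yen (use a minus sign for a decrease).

+¥636 million

Currency withdrawal ¥573.5 million: notes leave the central bank → +¥573.5M.
Currency deposit ¥632 million: notes return to the central bank → −¥632M.
Discount-window repayment ¥428 million: no currency enters or leaves circulation → 0.
Asset sale (to non-banks) ¥853 million: no currency enters or leaves circulation → 0.
Currency withdrawal ¥694.5 million: notes leave the central bank → +¥694.5M.
Net: 573.5 − 632 + 0 + 0 + 694.5 = +¥636 million.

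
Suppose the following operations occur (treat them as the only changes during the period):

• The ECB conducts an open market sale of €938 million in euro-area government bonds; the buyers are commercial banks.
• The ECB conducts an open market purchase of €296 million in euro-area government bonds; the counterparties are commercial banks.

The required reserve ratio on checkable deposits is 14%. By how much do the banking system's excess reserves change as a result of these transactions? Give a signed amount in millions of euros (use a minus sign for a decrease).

-€642 million

OMO sale (to banks) €938 million: reserves −€938M, deposits 0.
OMO purchase (from banks) €296 million: reserves +€296M, deposits 0.
Totals: Δreserves = −€642M, Δdeposits = 0.
Δrequired reserves = 14% × 0 = 0.
Δexcess reserves = Δreserves − Δrequired = −€642M − (0) = -€642 million.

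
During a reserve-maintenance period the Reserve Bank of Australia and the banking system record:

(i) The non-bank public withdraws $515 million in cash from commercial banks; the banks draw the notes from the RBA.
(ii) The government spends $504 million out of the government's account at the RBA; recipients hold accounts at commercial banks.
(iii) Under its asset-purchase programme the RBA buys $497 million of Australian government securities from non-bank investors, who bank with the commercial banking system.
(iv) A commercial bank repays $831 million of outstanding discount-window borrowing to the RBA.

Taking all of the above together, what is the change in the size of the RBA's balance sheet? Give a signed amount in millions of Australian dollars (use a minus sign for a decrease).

-$334 million

RBA balance sheet:
  Assets:      Securities +$497M, Loans to banks −$831M
  Liabilities: Bank reserves −$345M, Currency in circulation +$515M, Government deposits −$504M
Commercial banking system:
  Assets:      Reserves at CB −$345M
  Liabilities: Checkable deposits +$486M, Borrowings from CB −$831M
Change in total RBA assets = -$334 million.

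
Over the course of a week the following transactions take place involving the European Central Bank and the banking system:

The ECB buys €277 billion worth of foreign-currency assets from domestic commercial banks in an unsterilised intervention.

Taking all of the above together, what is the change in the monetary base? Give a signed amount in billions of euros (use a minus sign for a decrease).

ECB balance sheet:
  Assets:      Foreign assets +€277B
  Liabilities: Bank reserves +€277B
Monetary base = currency + reserves: 0 + (+€277B) = +€277 billion.

+€277 billion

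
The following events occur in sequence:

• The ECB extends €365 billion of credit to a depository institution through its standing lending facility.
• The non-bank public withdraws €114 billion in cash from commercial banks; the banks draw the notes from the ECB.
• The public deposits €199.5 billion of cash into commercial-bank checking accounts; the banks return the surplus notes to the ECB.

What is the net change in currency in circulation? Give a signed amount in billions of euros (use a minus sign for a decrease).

Discount-window loan €365 billion: no currency enters or leaves circulation → 0.
Currency withdrawal €114 billion: notes leave the central bank → +€114B.
Currency deposit €199.5 billion: notes return to the central bank → −€199.5B.
Net: 0 + 114 − 199.5 = -€85.5 billion.

-€85.5 billion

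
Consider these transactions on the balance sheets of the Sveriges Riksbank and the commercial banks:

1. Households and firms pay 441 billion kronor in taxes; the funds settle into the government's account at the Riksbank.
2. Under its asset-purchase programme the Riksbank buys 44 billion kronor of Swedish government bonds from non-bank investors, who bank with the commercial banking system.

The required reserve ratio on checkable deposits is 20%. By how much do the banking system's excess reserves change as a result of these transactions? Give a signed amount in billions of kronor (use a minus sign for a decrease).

Government account inflow 441 billion kronor: reserves −441B, deposits −441B.
Asset purchase (from non-banks) 44 billion kronor: reserves +44B, deposits +44B.
Totals: Δreserves = −397B, Δdeposits = −397B.
Δrequired reserves = 20% × −397B = −79.4B.
Δexcess reserves = Δreserves − Δrequired = −397B − (−79.4B) = -317.6 billion.

-317.6 billion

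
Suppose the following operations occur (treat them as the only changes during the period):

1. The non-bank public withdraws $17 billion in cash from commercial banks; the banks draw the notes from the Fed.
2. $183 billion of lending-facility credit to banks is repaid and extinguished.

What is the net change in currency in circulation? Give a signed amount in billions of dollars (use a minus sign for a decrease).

+$17 billion

Currency withdrawal $17 billion: notes leave the central bank → +$17B.
Discount-window repayment $183 billion: no currency enters or leaves circulation → 0.
Net: 17 + 0 = +$17 billion.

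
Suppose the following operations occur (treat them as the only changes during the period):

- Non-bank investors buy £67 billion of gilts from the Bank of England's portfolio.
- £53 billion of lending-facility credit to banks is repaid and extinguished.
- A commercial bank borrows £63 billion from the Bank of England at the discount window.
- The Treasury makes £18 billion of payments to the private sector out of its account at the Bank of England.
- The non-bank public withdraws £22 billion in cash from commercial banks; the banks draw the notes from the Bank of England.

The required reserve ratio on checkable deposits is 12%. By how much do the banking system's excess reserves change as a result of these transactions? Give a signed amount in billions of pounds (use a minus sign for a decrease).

Asset sale (to non-banks) £67 billion: reserves −£67B, deposits −£67B.
Discount-window repayment £53 billion: reserves −£53B, deposits 0.
Discount-window loan £63 billion: reserves +£63B, deposits 0.
Government spending £18 billion: reserves +£18B, deposits +£18B.
Currency withdrawal £22 billion: reserves −£22B, deposits −£22B.
Totals: Δreserves = −£61B, Δdeposits = −£71B.
Δrequired reserves = 12% × −£71B = −£8.52B.
Δexcess reserves = Δreserves − Δrequired = −£61B − (−£8.52B) = -£52.48 billion.

-£52.48 billion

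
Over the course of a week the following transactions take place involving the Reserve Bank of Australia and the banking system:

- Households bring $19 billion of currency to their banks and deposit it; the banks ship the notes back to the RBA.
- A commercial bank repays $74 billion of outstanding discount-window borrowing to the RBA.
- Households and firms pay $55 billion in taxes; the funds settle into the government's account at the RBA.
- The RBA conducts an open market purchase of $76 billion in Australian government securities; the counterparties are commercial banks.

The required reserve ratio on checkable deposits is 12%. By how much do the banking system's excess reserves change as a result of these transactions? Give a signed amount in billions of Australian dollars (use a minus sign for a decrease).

Currency deposit $19 billion: reserves +$19B, deposits +$19B.
Discount-window repayment $74 billion: reserves −$74B, deposits 0.
Government account inflow $55 billion: reserves −$55B, deposits −$55B.
OMO purchase (from banks) $76 billion: reserves +$76B, deposits 0.
Totals: Δreserves = −$34B, Δdeposits = −$36B.
Δrequired reserves = 12% × −$36B = −$4.32B.
Δexcess reserves = Δreserves − Δrequired = −$34B − (−$4.32B) = -$29.68 billion.

-$29.68 billion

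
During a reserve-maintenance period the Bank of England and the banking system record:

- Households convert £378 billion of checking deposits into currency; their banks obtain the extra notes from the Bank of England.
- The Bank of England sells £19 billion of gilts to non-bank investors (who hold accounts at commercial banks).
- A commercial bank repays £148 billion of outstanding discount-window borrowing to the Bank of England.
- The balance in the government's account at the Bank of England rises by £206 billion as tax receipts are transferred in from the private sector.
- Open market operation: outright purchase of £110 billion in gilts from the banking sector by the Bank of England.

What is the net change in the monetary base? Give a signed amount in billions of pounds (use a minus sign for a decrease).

Currency withdrawal £378 billion: just a shift between currency and reserves — both are base money → 0.
Asset sale (to non-banks) £19 billion: Bank of England balance sheet contracts → −£19B.
Discount-window repayment £148 billion: Bank of England balance sheet contracts → −£148B.
Government account inflow £206 billion: reserves shift to a non-base liability → −£206B.
OMO purchase (from banks) £110 billion: Bank of England balance sheet expands → +£110B.
Net: 0 − 19 − 148 − 206 + 110 = -£263 billion.

-£263 billion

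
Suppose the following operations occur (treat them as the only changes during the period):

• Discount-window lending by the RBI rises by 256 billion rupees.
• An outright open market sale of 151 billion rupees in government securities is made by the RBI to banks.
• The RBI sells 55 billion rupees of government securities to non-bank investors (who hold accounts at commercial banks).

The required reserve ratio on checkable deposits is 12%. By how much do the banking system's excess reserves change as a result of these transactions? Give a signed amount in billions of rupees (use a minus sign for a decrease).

Discount-window loan 256 billion rupees: reserves +256B, deposits 0.
OMO sale (to banks) 151 billion rupees: reserves −151B, deposits 0.
Asset sale (to non-banks) 55 billion rupees: reserves −55B, deposits −55B.
Totals: Δreserves = +50B, Δdeposits = −55B.
Δrequired reserves = 12% × −55B = −6.6B.
Δexcess reserves = Δreserves − Δrequired = +50B − (−6.6B) = +56.6 billion.

+56.6 billion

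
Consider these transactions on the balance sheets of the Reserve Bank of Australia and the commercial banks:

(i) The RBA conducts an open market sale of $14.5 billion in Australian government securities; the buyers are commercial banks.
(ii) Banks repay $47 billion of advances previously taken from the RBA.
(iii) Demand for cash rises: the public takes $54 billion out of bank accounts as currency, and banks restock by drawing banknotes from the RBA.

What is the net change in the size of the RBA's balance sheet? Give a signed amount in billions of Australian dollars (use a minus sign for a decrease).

-$61.5 billion

OMO sale (to banks) $14.5 billion: an RBA asset is shed → −$14.5B.
Discount-window repayment $47 billion: an RBA asset is shed → −$47B.
Currency withdrawal $54 billion: only the composition of liabilities changes → 0.
Net: −14.5 − 47 + 0 = -$61.5 billion.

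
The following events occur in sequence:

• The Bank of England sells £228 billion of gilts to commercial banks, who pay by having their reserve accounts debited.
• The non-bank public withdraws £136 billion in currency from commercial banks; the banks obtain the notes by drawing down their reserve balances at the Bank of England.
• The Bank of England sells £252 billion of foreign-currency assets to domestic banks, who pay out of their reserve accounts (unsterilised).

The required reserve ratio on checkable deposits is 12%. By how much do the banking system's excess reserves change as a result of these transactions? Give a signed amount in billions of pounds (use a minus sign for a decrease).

OMO sale (to banks) £228 billion: reserves −£228B, deposits 0.
Currency withdrawal £136 billion: reserves −£136B, deposits −£136B.
FX sale £252 billion: reserves −£252B, deposits 0.
Totals: Δreserves = −£616B, Δdeposits = −£136B.
Δrequired reserves = 12% × −£136B = −£16.32B.
Δexcess reserves = Δreserves − Δrequired = −£616B − (−£16.32B) = -£599.68 billion.

-£599.68 billion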